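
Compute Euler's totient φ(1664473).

1630800

Factor: 1664473 = 73 · 151^2.
φ(1664473) = (73−1) · 151^1·(151−1) = 72 · 22650 = 1630800.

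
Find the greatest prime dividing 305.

305 = 5 · 61
61 is prime.
So 305 = 5 · 61; the largest prime factor is 61.

61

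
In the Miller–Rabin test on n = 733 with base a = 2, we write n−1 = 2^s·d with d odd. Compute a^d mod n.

380

733 − 1 = 732 = 2^2 · 183, so d = 183.
2^1 ≡ 2 (mod 733)
2^2 ≡ 2^2 = 4 ≡ 4 (mod 733)
2^4 ≡ 4^2 = 16 ≡ 16 (mod 733)
2^8 ≡ 16^2 = 256 ≡ 256 (mod 733)
2^16 ≡ 256^2 = 65536 ≡ 299 (mod 733)
2^32 ≡ 299^2 = 89401 ≡ 708 (mod 733)
2^64 ≡ 708^2 = 501264 ≡ 625 (mod 733)
2^128 ≡ 625^2 = 390625 ≡ 669 (mod 733)
183 = 128 + 32 + 16 + 4 + 2 + 1 in binary powers of 2.
So 2^183 ≡ 669 · 708 · 299 · 16 · 4 · 2 ≡ 380 (mod 733).
Squaring chain: 380 → 732; reaches −1, so base 2 does not prove 733 composite.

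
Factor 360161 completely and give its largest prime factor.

97

360161 = 47 · 7663
7663 = 79 · 97
97 is prime.
So 360161 = 47 · 79 · 97; the largest prime factor is 97.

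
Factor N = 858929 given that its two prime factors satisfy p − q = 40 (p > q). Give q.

907

Since p = q + 40, we have 858929 = q(q + 40), so q² + 40q − 858929 = 0.
Discriminant: 40² + 4·858929 = 1600 + 3435716 = 3437316; √3437316 = 1854.
q = (−40 + 1854)/2 = 907, and p = q + 40 = 947.
Check: 907 · 947 = 858929.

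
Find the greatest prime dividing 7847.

59

7847 = 7 · 1121
1121 = 19 · 59
59 is prime.
So 7847 = 7 · 19 · 59; the largest prime factor is 59.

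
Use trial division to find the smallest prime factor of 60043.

97

60043 is odd.
Digit sum 13, not divisible by 3.
Ends in 3: not divisible by 5.
7: 60043 = 7·8577 + 4
11: 60043 = 11·5458 + 5
13: 60043 = 13·4618 + 9
17: 60043 = 17·3531 + 16
19: 60043 = 19·3160 + 3
23: 60043 = 23·2610 + 13
29: 60043 = 29·2070 + 13
31: 60043 = 31·1936 + 27
37: 60043 = 37·1622 + 29
41: 60043 = 41·1464 + 19
43: 60043 = 43·1396 + 15
47: 60043 = 47·1277 + 24
53: 60043 = 53·1132 + 47
59: 60043 = 59·1017 + 40
61: 60043 = 61·984 + 19
67: 60043 = 67·896 + 11
71: 60043 = 71·845 + 48
73: 60043 = 73·822 + 37
79: 60043 = 79·760 + 3
83: 60043 = 83·723 + 34
89: 60043 = 89·674 + 57
97: 60043 = 97·619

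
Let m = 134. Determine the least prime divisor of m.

2

134 is even: 2 divides it.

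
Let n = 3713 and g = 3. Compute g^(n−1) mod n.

3^1 ≡ 3 (mod 3713)
3^2 ≡ 3^2 = 9 ≡ 9 (mod 3713)
3^4 ≡ 9^2 = 81 ≡ 81 (mod 3713)
3^8 ≡ 81^2 = 6561 ≡ 2848 (mod 3713)
3^16 ≡ 2848^2 = 8111104 ≡ 1912 (mod 3713)
3^32 ≡ 1912^2 = 3655744 ≡ 2152 (mod 3713)
3^64 ≡ 2152^2 = 4631104 ≡ 993 (mod 3713)
3^128 ≡ 993^2 = 986049 ≡ 2104 (mod 3713)
3^256 ≡ 2104^2 = 4426816 ≡ 920 (mod 3713)
3^512 ≡ 920^2 = 846400 ≡ 3549 (mod 3713)
3^1024 ≡ 3549^2 = 12595401 ≡ 905 (mod 3713)
3^2048 ≡ 905^2 = 819025 ≡ 2165 (mod 3713)
3712 = 2048 + 1024 + 512 + 128 in binary powers of 2.
So 3^3712 ≡ 2165 · 905 · 3549 · 2104 ≡ 1447 (mod 3713).
Since 1447 ≠ 1, base 3 is a Fermat witness: 3713 is composite.

1447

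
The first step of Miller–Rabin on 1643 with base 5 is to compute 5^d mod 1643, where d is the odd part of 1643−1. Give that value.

273

1643 − 1 = 1642 = 2^1 · 821, so d = 821.
5^1 ≡ 5 (mod 1643)
5^2 ≡ 5^2 = 25 ≡ 25 (mod 1643)
5^4 ≡ 25^2 = 625 ≡ 625 (mod 1643)
5^8 ≡ 625^2 = 390625 ≡ 1234 (mod 1643)
5^16 ≡ 1234^2 = 1522756 ≡ 1338 (mod 1643)
5^32 ≡ 1338^2 = 1790244 ≡ 1017 (mod 1643)
5^64 ≡ 1017^2 = 1034289 ≡ 842 (mod 1643)
5^128 ≡ 842^2 = 708964 ≡ 831 (mod 1643)
5^256 ≡ 831^2 = 690561 ≡ 501 (mod 1643)
5^512 ≡ 501^2 = 251001 ≡ 1265 (mod 1643)
821 = 512 + 256 + 32 + 16 + 4 + 1 in binary powers of 2.
So 5^821 ≡ 1265 · 501 · 1017 · 1338 · 625 · 5 ≡ 273 (mod 1643).
Squaring chain: 273; never reaches −1, so base 5 is a Miller–Rabin witness that 1643 is composite.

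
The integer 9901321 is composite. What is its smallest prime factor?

59

9901321 is odd.
Digit sum 25, not divisible by 3.
Ends in 1: not divisible by 5.
7: 9901321 = 7·1414474 + 3
11: 9901321 = 11·900120 + 1
13: 9901321 = 13·761640 + 1
17: 9901321 = 17·582430 + 11
19: 9901321 = 19·521122 + 3
23: 9901321 = 23·430492 + 5
29: 9901321 = 29·341424 + 25
31: 9901321 = 31·319397 + 14
37: 9901321 = 37·267603 + 10
41: 9901321 = 41·241495 + 26
43: 9901321 = 43·230263 + 12
47: 9901321 = 47·210666 + 19
53: 9901321 = 53·186817 + 20
59: 9901321 = 59·167819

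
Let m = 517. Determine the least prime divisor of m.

11

517 is odd.
Digit sum 13, not divisible by 3.
Ends in 7: not divisible by 5.
7: 517 = 7·73 + 6
11: 517 = 11·47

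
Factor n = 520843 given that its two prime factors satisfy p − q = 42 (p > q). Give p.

Since p = q + 42, we have 520843 = q(q + 42), so q² + 42q − 520843 = 0.
Discriminant: 42² + 4·520843 = 1764 + 2083372 = 2085136; √2085136 = 1444.
q = (−42 + 1444)/2 = 701, and p = q + 42 = 743.
Check: 701 · 743 = 520843.

743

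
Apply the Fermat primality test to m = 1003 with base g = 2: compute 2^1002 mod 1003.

990

2^1 ≡ 2 (mod 1003)
2^2 ≡ 2^2 = 4 ≡ 4 (mod 1003)
2^4 ≡ 4^2 = 16 ≡ 16 (mod 1003)
2^8 ≡ 16^2 = 256 ≡ 256 (mod 1003)
2^16 ≡ 256^2 = 65536 ≡ 341 (mod 1003)
2^32 ≡ 341^2 = 116281 ≡ 936 (mod 1003)
2^64 ≡ 936^2 = 876096 ≡ 477 (mod 1003)
2^128 ≡ 477^2 = 227529 ≡ 851 (mod 1003)
2^256 ≡ 851^2 = 724201 ≡ 35 (mod 1003)
2^512 ≡ 35^2 = 1225 ≡ 222 (mod 1003)
1002 = 512 + 256 + 128 + 64 + 32 + 8 + 2 in binary powers of 2.
So 2^1002 ≡ 222 · 35 · 851 · 477 · 936 · 256 · 4 ≡ 990 (mod 1003).
Since 990 ≠ 1, base 2 is a Fermat witness: 1003 is composite.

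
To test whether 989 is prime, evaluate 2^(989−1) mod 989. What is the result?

2^1 ≡ 2 (mod 989)
2^2 ≡ 2^2 = 4 ≡ 4 (mod 989)
2^4 ≡ 4^2 = 16 ≡ 16 (mod 989)
2^8 ≡ 16^2 = 256 ≡ 256 (mod 989)
2^16 ≡ 256^2 = 65536 ≡ 262 (mod 989)
2^32 ≡ 262^2 = 68644 ≡ 403 (mod 989)
2^64 ≡ 403^2 = 162409 ≡ 213 (mod 989)
2^128 ≡ 213^2 = 45369 ≡ 864 (mod 989)
2^256 ≡ 864^2 = 746496 ≡ 790 (mod 989)
2^512 ≡ 790^2 = 624100 ≡ 41 (mod 989)
988 = 512 + 256 + 128 + 64 + 16 + 8 + 4 in binary powers of 2.
So 2^988 ≡ 41 · 790 · 864 · 213 · 262 · 256 · 16 ≡ 213 (mod 989).
Since 213 ≠ 1, base 2 is a Fermat witness: 989 is composite.

213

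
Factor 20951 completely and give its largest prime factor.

20951 = 7 · 2993
2993 = 41 · 73
73 is prime.
So 20951 = 7 · 41 · 73; the largest prime factor is 73.

73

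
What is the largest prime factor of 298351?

298351 = 61 · 4891
4891 = 67 · 73
73 is prime.
So 298351 = 61 · 67 · 73; the largest prime factor is 73.

73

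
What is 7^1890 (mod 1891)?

1768

7^1 ≡ 7 (mod 1891)
7^2 ≡ 7^2 = 49 ≡ 49 (mod 1891)
7^4 ≡ 49^2 = 2401 ≡ 510 (mod 1891)
7^8 ≡ 510^2 = 260100 ≡ 1033 (mod 1891)
7^16 ≡ 1033^2 = 1067089 ≡ 565 (mod 1891)
7^32 ≡ 565^2 = 319225 ≡ 1537 (mod 1891)
7^64 ≡ 1537^2 = 2362369 ≡ 510 (mod 1891)
7^128 ≡ 510^2 = 260100 ≡ 1033 (mod 1891)
7^256 ≡ 1033^2 = 1067089 ≡ 565 (mod 1891)
7^512 ≡ 565^2 = 319225 ≡ 1537 (mod 1891)
7^1024 ≡ 1537^2 = 2362369 ≡ 510 (mod 1891)
1890 = 1024 + 512 + 256 + 64 + 32 + 2 in binary powers of 2.
So 7^1890 ≡ 510 · 1537 · 565 · 510 · 1537 · 49 ≡ 1768 (mod 1891).
Since 1768 ≠ 1, base 7 is a Fermat witness: 1891 is composite.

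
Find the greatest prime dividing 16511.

16511 = 11 · 1501
1501 = 19 · 79
79 is prime.
So 16511 = 11 · 19 · 79; the largest prime factor is 79.

79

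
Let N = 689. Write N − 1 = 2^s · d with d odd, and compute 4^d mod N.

433

689 − 1 = 688 = 2^4 · 43, so d = 43.
4^1 ≡ 4 (mod 689)
4^2 ≡ 4^2 = 16 ≡ 16 (mod 689)
4^4 ≡ 16^2 = 256 ≡ 256 (mod 689)
4^8 ≡ 256^2 = 65536 ≡ 81 (mod 689)
4^16 ≡ 81^2 = 6561 ≡ 360 (mod 689)
4^32 ≡ 360^2 = 129600 ≡ 68 (mod 689)
43 = 32 + 8 + 2 + 1 in binary powers of 2.
So 4^43 ≡ 68 · 81 · 16 · 4 ≡ 433 (mod 689).
Squaring chain: 433 → 81 → 360 → 68; never reaches −1, so base 4 is a Miller–Rabin witness that 689 is composite.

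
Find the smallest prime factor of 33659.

97

33659 is odd.
Digit sum 26, not divisible by 3.
Ends in 9: not divisible by 5.
7: 33659 = 7·4808 + 3
11: 33659 = 11·3059 + 10
13: 33659 = 13·2589 + 2
17: 33659 = 17·1979 + 16
19: 33659 = 19·1771 + 10
23: 33659 = 23·1463 + 10
29: 33659 = 29·1160 + 19
31: 33659 = 31·1085 + 24
37: 33659 = 37·909 + 26
41: 33659 = 41·820 + 39
43: 33659 = 43·782 + 33
47: 33659 = 47·716 + 7
53: 33659 = 53·635 + 4
59: 33659 = 59·570 + 29
61: 33659 = 61·551 + 48
67: 33659 = 67·502 + 25
71: 33659 = 71·474 + 5
73: 33659 = 73·461 + 6
79: 33659 = 79·426 + 5
83: 33659 = 83·405 + 44
89: 33659 = 89·378 + 17
97: 33659 = 97·347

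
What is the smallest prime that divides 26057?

71

26057 is odd.
Digit sum 20, not divisible by 3.
Ends in 7: not divisible by 5.
7: 26057 = 7·3722 + 3
11: 26057 = 11·2368 + 9
13: 26057 = 13·2004 + 5
17: 26057 = 17·1532 + 13
19: 26057 = 19·1371 + 8
23: 26057 = 23·1132 + 21
29: 26057 = 29·898 + 15
31: 26057 = 31·840 + 17
37: 26057 = 37·704 + 9
41: 26057 = 41·635 + 22
43: 26057 = 43·605 + 42
47: 26057 = 47·554 + 19
53: 26057 = 53·491 + 34
59: 26057 = 59·441 + 38
61: 26057 = 61·427 + 10
67: 26057 = 67·388 + 61
71: 26057 = 71·367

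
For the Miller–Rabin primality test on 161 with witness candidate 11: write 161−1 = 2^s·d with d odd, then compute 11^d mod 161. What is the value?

51

161 − 1 = 160 = 2^5 · 5, so d = 5.
11^1 ≡ 11 (mod 161)
11^2 ≡ 11^2 = 121 ≡ 121 (mod 161)
11^4 ≡ 121^2 = 14641 ≡ 151 (mod 161)
5 = 4 + 1 in binary powers of 2.
So 11^5 ≡ 151 · 11 ≡ 51 (mod 161).
Squaring chain: 51 → 25 → 142 → 39 → 72; never reaches −1, so base 11 is a Miller–Rabin witness that 161 is composite.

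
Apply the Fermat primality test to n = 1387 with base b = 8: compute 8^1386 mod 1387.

8^1 ≡ 8 (mod 1387)
8^2 ≡ 8^2 = 64 ≡ 64 (mod 1387)
8^4 ≡ 64^2 = 4096 ≡ 1322 (mod 1387)
8^8 ≡ 1322^2 = 1747684 ≡ 64 (mod 1387)
8^16 ≡ 64^2 = 4096 ≡ 1322 (mod 1387)
8^32 ≡ 1322^2 = 1747684 ≡ 64 (mod 1387)
8^64 ≡ 64^2 = 4096 ≡ 1322 (mod 1387)
8^128 ≡ 1322^2 = 1747684 ≡ 64 (mod 1387)
8^256 ≡ 64^2 = 4096 ≡ 1322 (mod 1387)
8^512 ≡ 1322^2 = 1747684 ≡ 64 (mod 1387)
8^1024 ≡ 64^2 = 4096 ≡ 1322 (mod 1387)
1386 = 1024 + 256 + 64 + 32 + 8 + 2 in binary powers of 2.
So 8^1386 ≡ 1322 · 1322 · 1322 · 64 · 64 · 64 ≡ 1 (mod 1387).
Since the result is 1, base 8 gives no evidence that 1387 is composite.

1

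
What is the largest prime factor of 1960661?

97

1960661 = 17 · 115333
115333 = 29 · 3977
3977 = 41 · 97
97 is prime.
So 1960661 = 17 · 29 · 41 · 97; the largest prime factor is 97.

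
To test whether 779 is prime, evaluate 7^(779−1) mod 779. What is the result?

292

7^1 ≡ 7 (mod 779)
7^2 ≡ 7^2 = 49 ≡ 49 (mod 779)
7^4 ≡ 49^2 = 2401 ≡ 64 (mod 779)
7^8 ≡ 64^2 = 4096 ≡ 201 (mod 779)
7^16 ≡ 201^2 = 40401 ≡ 672 (mod 779)
7^32 ≡ 672^2 = 451584 ≡ 543 (mod 779)
7^64 ≡ 543^2 = 294849 ≡ 387 (mod 779)
7^128 ≡ 387^2 = 149769 ≡ 201 (mod 779)
7^256 ≡ 201^2 = 40401 ≡ 672 (mod 779)
7^512 ≡ 672^2 = 451584 ≡ 543 (mod 779)
778 = 512 + 256 + 8 + 2 in binary powers of 2.
So 7^778 ≡ 543 · 672 · 201 · 49 ≡ 292 (mod 779).
Since 292 ≠ 1, base 7 is a Fermat witness: 779 is composite.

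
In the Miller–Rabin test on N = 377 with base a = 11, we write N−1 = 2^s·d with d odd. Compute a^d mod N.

305

377 − 1 = 376 = 2^3 · 47, so d = 47.
11^1 ≡ 11 (mod 377)
11^2 ≡ 11^2 = 121 ≡ 121 (mod 377)
11^4 ≡ 121^2 = 14641 ≡ 315 (mod 377)
11^8 ≡ 315^2 = 99225 ≡ 74 (mod 377)
11^16 ≡ 74^2 = 5476 ≡ 198 (mod 377)
11^32 ≡ 198^2 = 39204 ≡ 373 (mod 377)
47 = 32 + 8 + 4 + 2 + 1 in binary powers of 2.
So 11^47 ≡ 373 · 74 · 315 · 121 · 11 ≡ 305 (mod 377).
Squaring chain: 305 → 283 → 165; never reaches −1, so base 11 is a Miller–Rabin witness that 377 is composite.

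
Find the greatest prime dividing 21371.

21371 = 7 · 3053
3053 = 43 · 71
71 is prime.
So 21371 = 7 · 43 · 71; the largest prime factor is 71.

71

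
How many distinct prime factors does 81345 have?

81345 = 3 · 27115
27115 = 5 · 5423
5423 = 11 · 493
493 = 17 · 29
81345 = 3 · 5 · 11 · 17 · 29, which has 5 distinct prime factors.

5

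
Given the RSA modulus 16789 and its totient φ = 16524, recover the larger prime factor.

φ(n) = (p−1)(q−1) = n − (p+q) + 1, so p + q = 16789 − 16524 + 1 = 266.
p and q are the roots of t² − 266t + 16789 = 0.
Discriminant: 266² − 4·16789 = 70756 − 67156 = 3600; √3600 = 60.
q = (266 − 60)/2 = 103, p = (266 + 60)/2 = 163.
Check: 103 · 163 = 16789.

163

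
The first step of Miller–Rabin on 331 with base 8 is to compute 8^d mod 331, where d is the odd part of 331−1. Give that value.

331 − 1 = 330 = 2^1 · 165, so d = 165.
8^1 ≡ 8 (mod 331)
8^2 ≡ 8^2 = 64 ≡ 64 (mod 331)
8^4 ≡ 64^2 = 4096 ≡ 124 (mod 331)
8^8 ≡ 124^2 = 15376 ≡ 150 (mod 331)
8^16 ≡ 150^2 = 22500 ≡ 323 (mod 331)
8^32 ≡ 323^2 = 104329 ≡ 64 (mod 331)
8^64 ≡ 64^2 = 4096 ≡ 124 (mod 331)
8^128 ≡ 124^2 = 15376 ≡ 150 (mod 331)
165 = 128 + 32 + 4 + 1 in binary powers of 2.
So 8^165 ≡ 150 · 64 · 124 · 8 ≡ 330 (mod 331).
Since 8^d ≡ 330 (mod 331), base 8 does not prove 331 composite.

330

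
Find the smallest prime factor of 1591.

1591 is odd.
Digit sum 16, not divisible by 3.
Ends in 1: not divisible by 5.
7: 1591 = 7·227 + 2
11: 1591 = 11·144 + 7
13: 1591 = 13·122 + 5
17: 1591 = 17·93 + 10
19: 1591 = 19·83 + 14
23: 1591 = 23·69 + 4
29: 1591 = 29·54 + 25
31: 1591 = 31·51 + 10
37: 1591 = 37·43

37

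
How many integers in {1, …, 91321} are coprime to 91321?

85008

Factor: 91321 = 29 · 47 · 67.
φ(91321) = (29−1) · (47−1) · (67−1) = 28 · 46 · 66 = 85008.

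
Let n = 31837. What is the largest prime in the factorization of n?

79

31837 = 13 · 2449
2449 = 31 · 79
79 is prime.
So 31837 = 13 · 31 · 79; the largest prime factor is 79.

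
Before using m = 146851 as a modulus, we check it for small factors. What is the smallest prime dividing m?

19

146851 is odd.
Digit sum 25, not divisible by 3.
Ends in 1: not divisible by 5.
7: 146851 = 7·20978 + 5
11: 146851 = 11·13350 + 1
13: 146851 = 13·11296 + 3
17: 146851 = 17·8638 + 5
19: 146851 = 19·7729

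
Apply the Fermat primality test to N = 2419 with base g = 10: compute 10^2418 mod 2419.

10^1 ≡ 10 (mod 2419)
10^2 ≡ 10^2 = 100 ≡ 100 (mod 2419)
10^4 ≡ 100^2 = 10000 ≡ 324 (mod 2419)
10^8 ≡ 324^2 = 104976 ≡ 959 (mod 2419)
10^16 ≡ 959^2 = 919681 ≡ 461 (mod 2419)
10^32 ≡ 461^2 = 212521 ≡ 2068 (mod 2419)
10^64 ≡ 2068^2 = 4276624 ≡ 2251 (mod 2419)
10^128 ≡ 2251^2 = 5067001 ≡ 1615 (mod 2419)
10^256 ≡ 1615^2 = 2608225 ≡ 543 (mod 2419)
10^512 ≡ 543^2 = 294849 ≡ 2150 (mod 2419)
10^1024 ≡ 2150^2 = 4622500 ≡ 2210 (mod 2419)
10^2048 ≡ 2210^2 = 4884100 ≡ 139 (mod 2419)
2418 = 2048 + 256 + 64 + 32 + 16 + 2 in binary powers of 2.
So 10^2418 ≡ 139 · 543 · 2251 · 2068 · 461 · 100 ≡ 1697 (mod 2419).
Since 1697 ≠ 1, base 10 is a Fermat witness: 2419 is composite.

1697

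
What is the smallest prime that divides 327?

327 is odd.
Digit sum 12, divisible by 3.

3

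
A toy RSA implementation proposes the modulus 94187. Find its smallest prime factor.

97

94187 is odd.
Digit sum 29, not divisible by 3.
Ends in 7: not divisible by 5.
7: 94187 = 7·13455 + 2
11: 94187 = 11·8562 + 5
13: 94187 = 13·7245 + 2
17: 94187 = 17·5540 + 7
19: 94187 = 19·4957 + 4
23: 94187 = 23·4095 + 2
29: 94187 = 29·3247 + 24
31: 94187 = 31·3038 + 9
37: 94187 = 37·2545 + 22
41: 94187 = 41·2297 + 10
43: 94187 = 43·2190 + 17
47: 94187 = 47·2003 + 46
53: 94187 = 53·1777 + 6
59: 94187 = 59·1596 + 23
61: 94187 = 61·1544 + 3
67: 94187 = 67·1405 + 52
71: 94187 = 71·1326 + 41
73: 94187 = 73·1290 + 17
79: 94187 = 79·1192 + 19
83: 94187 = 83·1134 + 65
89: 94187 = 89·1058 + 25
97: 94187 = 97·971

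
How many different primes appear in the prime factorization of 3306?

3306 = 2 · 1653
1653 = 3 · 551
551 = 19 · 29
3306 = 2 · 3 · 19 · 29, which has 4 distinct prime factors.

4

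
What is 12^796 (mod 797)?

12^1 ≡ 12 (mod 797)
12^2 ≡ 12^2 = 144 ≡ 144 (mod 797)
12^4 ≡ 144^2 = 20736 ≡ 14 (mod 797)
12^8 ≡ 14^2 = 196 ≡ 196 (mod 797)
12^16 ≡ 196^2 = 38416 ≡ 160 (mod 797)
12^32 ≡ 160^2 = 25600 ≡ 96 (mod 797)
12^64 ≡ 96^2 = 9216 ≡ 449 (mod 797)
12^128 ≡ 449^2 = 201601 ≡ 757 (mod 797)
12^256 ≡ 757^2 = 573049 ≡ 6 (mod 797)
12^512 ≡ 6^2 = 36 ≡ 36 (mod 797)
796 = 512 + 256 + 16 + 8 + 4 in binary powers of 2.
So 12^796 ≡ 36 · 6 · 160 · 196 · 14 ≡ 1 (mod 797).
Since the result is 1, base 12 gives no evidence that 797 is composite.

1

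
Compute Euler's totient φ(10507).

Factor: 10507 = 7 · 19 · 79.
φ(10507) = (7−1) · (19−1) · (79−1) = 6 · 18 · 78 = 8424.

8424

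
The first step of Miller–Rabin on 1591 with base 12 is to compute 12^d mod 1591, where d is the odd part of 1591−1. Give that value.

285

1591 − 1 = 1590 = 2^1 · 795, so d = 795.
12^1 ≡ 12 (mod 1591)
12^2 ≡ 12^2 = 144 ≡ 144 (mod 1591)
12^4 ≡ 144^2 = 20736 ≡ 53 (mod 1591)
12^8 ≡ 53^2 = 2809 ≡ 1218 (mod 1591)
12^16 ≡ 1218^2 = 1483524 ≡ 712 (mod 1591)
12^32 ≡ 712^2 = 506944 ≡ 1006 (mod 1591)
12^64 ≡ 1006^2 = 1012036 ≡ 160 (mod 1591)
12^128 ≡ 160^2 = 25600 ≡ 144 (mod 1591)
12^256 ≡ 144^2 = 20736 ≡ 53 (mod 1591)
12^512 ≡ 53^2 = 2809 ≡ 1218 (mod 1591)
795 = 512 + 256 + 16 + 8 + 2 + 1 in binary powers of 2.
So 12^795 ≡ 1218 · 53 · 712 · 1218 · 144 · 12 ≡ 285 (mod 1591).
Squaring chain: 285; never reaches −1, so base 12 is a Miller–Rabin witness that 1591 is composite.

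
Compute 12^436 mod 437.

12^1 ≡ 12 (mod 437)
12^2 ≡ 12^2 = 144 ≡ 144 (mod 437)
12^4 ≡ 144^2 = 20736 ≡ 197 (mod 437)
12^8 ≡ 197^2 = 38809 ≡ 353 (mod 437)
12^16 ≡ 353^2 = 124609 ≡ 64 (mod 437)
12^32 ≡ 64^2 = 4096 ≡ 163 (mod 437)
12^64 ≡ 163^2 = 26569 ≡ 349 (mod 437)
12^128 ≡ 349^2 = 121801 ≡ 315 (mod 437)
12^256 ≡ 315^2 = 99225 ≡ 26 (mod 437)
436 = 256 + 128 + 32 + 16 + 4 in binary powers of 2.
So 12^436 ≡ 26 · 315 · 163 · 64 · 197 ≡ 292 (mod 437).
Since 292 ≠ 1, base 12 is a Fermat witness: 437 is composite.

292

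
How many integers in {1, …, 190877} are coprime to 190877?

177408

Factor: 190877 = 23 · 43 · 193.
φ(190877) = (23−1) · (43−1) · (193−1) = 22 · 42 · 192 = 177408.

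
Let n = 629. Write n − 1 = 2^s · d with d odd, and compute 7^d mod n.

329

629 − 1 = 628 = 2^2 · 157, so d = 157.
7^1 ≡ 7 (mod 629)
7^2 ≡ 7^2 = 49 ≡ 49 (mod 629)
7^4 ≡ 49^2 = 2401 ≡ 514 (mod 629)
7^8 ≡ 514^2 = 264196 ≡ 16 (mod 629)
7^16 ≡ 16^2 = 256 ≡ 256 (mod 629)
7^32 ≡ 256^2 = 65536 ≡ 120 (mod 629)
7^64 ≡ 120^2 = 14400 ≡ 562 (mod 629)
7^128 ≡ 562^2 = 315844 ≡ 86 (mod 629)
157 = 128 + 16 + 8 + 4 + 1 in binary powers of 2.
So 7^157 ≡ 86 · 256 · 16 · 514 · 7 ≡ 329 (mod 629).
Squaring chain: 329 → 53; never reaches −1, so base 7 is a Miller–Rabin witness that 629 is composite.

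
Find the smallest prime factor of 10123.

10123 is odd.
Digit sum 7, not divisible by 3.
Ends in 3: not divisible by 5.
7: 10123 = 7·1446 + 1
11: 10123 = 11·920 + 3
13: 10123 = 13·778 + 9
17: 10123 = 17·595 + 8
19: 10123 = 19·532 + 15
23: 10123 = 23·440 + 3
29: 10123 = 29·349 + 2
31: 10123 = 31·326 + 17
37: 10123 = 37·273 + 22
41: 10123 = 41·246 + 37
43: 10123 = 43·235 + 18
47: 10123 = 47·215 + 18
53: 10123 = 53·191

53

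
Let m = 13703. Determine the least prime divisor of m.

13703 is odd.
Digit sum 14, not divisible by 3.
Ends in 3: not divisible by 5.
7: 13703 = 7·1957 + 4
11: 13703 = 11·1245 + 8
13: 13703 = 13·1054 + 1
17: 13703 = 17·806 + 1
19: 13703 = 19·721 + 4
23: 13703 = 23·595 + 18
29: 13703 = 29·472 + 15
31: 13703 = 31·442 + 1
37: 13703 = 37·370 + 13
41: 13703 = 41·334 + 9
43: 13703 = 43·318 + 29
47: 13703 = 47·291 + 26
53: 13703 = 53·258 + 29
59: 13703 = 59·232 + 15
61: 13703 = 61·224 + 39
67: 13703 = 67·204 + 35
71: 13703 = 71·193

71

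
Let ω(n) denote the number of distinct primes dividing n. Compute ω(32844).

5

32844 = 2^2 · 8211
8211 = 3 · 2737
2737 = 7 · 391
391 = 17 · 23
32844 = 2^2 · 3 · 7 · 17 · 23, which has 5 distinct prime factors.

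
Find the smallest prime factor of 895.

5

895 is odd.
Digit sum 22, not divisible by 3.
Ends in 5: divisible by 5.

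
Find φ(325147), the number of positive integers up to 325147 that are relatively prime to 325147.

Factor: 325147 = 19 · 109 · 157.
φ(325147) = (19−1) · (109−1) · (157−1) = 18 · 108 · 156 = 303264.

303264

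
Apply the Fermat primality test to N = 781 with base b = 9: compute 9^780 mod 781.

529

9^1 ≡ 9 (mod 781)
9^2 ≡ 9^2 = 81 ≡ 81 (mod 781)
9^4 ≡ 81^2 = 6561 ≡ 313 (mod 781)
9^8 ≡ 313^2 = 97969 ≡ 344 (mod 781)
9^16 ≡ 344^2 = 118336 ≡ 405 (mod 781)
9^32 ≡ 405^2 = 164025 ≡ 15 (mod 781)
9^64 ≡ 15^2 = 225 ≡ 225 (mod 781)
9^128 ≡ 225^2 = 50625 ≡ 641 (mod 781)
9^256 ≡ 641^2 = 410881 ≡ 75 (mod 781)
9^512 ≡ 75^2 = 5625 ≡ 158 (mod 781)
780 = 512 + 256 + 8 + 4 in binary powers of 2.
So 9^780 ≡ 158 · 75 · 344 · 313 ≡ 529 (mod 781).
Since 529 ≠ 1, base 9 is a Fermat witness: 781 is composite.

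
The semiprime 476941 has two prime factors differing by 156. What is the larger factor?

773

Since p = q + 156, we have 476941 = q(q + 156), so q² + 156q − 476941 = 0.
Discriminant: 156² + 4·476941 = 24336 + 1907764 = 1932100; √1932100 = 1390.
q = (−156 + 1390)/2 = 617, and p = q + 156 = 773.
Check: 617 · 773 = 476941.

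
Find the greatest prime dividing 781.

71

781 = 11 · 71
71 is prime.
So 781 = 11 · 71; the largest prime factor is 71.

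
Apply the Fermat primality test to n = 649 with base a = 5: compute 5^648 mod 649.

4

5^1 ≡ 5 (mod 649)
5^2 ≡ 5^2 = 25 ≡ 25 (mod 649)
5^4 ≡ 25^2 = 625 ≡ 625 (mod 649)
5^8 ≡ 625^2 = 390625 ≡ 576 (mod 649)
5^16 ≡ 576^2 = 331776 ≡ 137 (mod 649)
5^32 ≡ 137^2 = 18769 ≡ 597 (mod 649)
5^64 ≡ 597^2 = 356409 ≡ 108 (mod 649)
5^128 ≡ 108^2 = 11664 ≡ 631 (mod 649)
5^256 ≡ 631^2 = 398161 ≡ 324 (mod 649)
5^512 ≡ 324^2 = 104976 ≡ 487 (mod 649)
648 = 512 + 128 + 8 in binary powers of 2.
So 5^648 ≡ 487 · 631 · 576 ≡ 4 (mod 649).
Since 4 ≠ 1, base 5 is a Fermat witness: 649 is composite.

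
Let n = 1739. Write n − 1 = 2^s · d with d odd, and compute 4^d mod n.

1283

1739 − 1 = 1738 = 2^1 · 869, so d = 869.
4^1 ≡ 4 (mod 1739)
4^2 ≡ 4^2 = 16 ≡ 16 (mod 1739)
4^4 ≡ 16^2 = 256 ≡ 256 (mod 1739)
4^8 ≡ 256^2 = 65536 ≡ 1193 (mod 1739)
4^16 ≡ 1193^2 = 1423249 ≡ 747 (mod 1739)
4^32 ≡ 747^2 = 558009 ≡ 1529 (mod 1739)
4^64 ≡ 1529^2 = 2337841 ≡ 625 (mod 1739)
4^128 ≡ 625^2 = 390625 ≡ 1089 (mod 1739)
4^256 ≡ 1089^2 = 1185921 ≡ 1662 (mod 1739)
4^512 ≡ 1662^2 = 2762244 ≡ 712 (mod 1739)
869 = 512 + 256 + 64 + 32 + 4 + 1 in binary powers of 2.
So 4^869 ≡ 712 · 1662 · 625 · 1529 · 256 · 4 ≡ 1283 (mod 1739).
Squaring chain: 1283; never reaches −1, so base 4 is a Miller–Rabin witness that 1739 is composite.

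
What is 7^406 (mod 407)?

81

7^1 ≡ 7 (mod 407)
7^2 ≡ 7^2 = 49 ≡ 49 (mod 407)
7^4 ≡ 49^2 = 2401 ≡ 366 (mod 407)
7^8 ≡ 366^2 = 133956 ≡ 53 (mod 407)
7^16 ≡ 53^2 = 2809 ≡ 367 (mod 407)
7^32 ≡ 367^2 = 134689 ≡ 379 (mod 407)
7^64 ≡ 379^2 = 143641 ≡ 377 (mod 407)
7^128 ≡ 377^2 = 142129 ≡ 86 (mod 407)
7^256 ≡ 86^2 = 7396 ≡ 70 (mod 407)
406 = 256 + 128 + 16 + 4 + 2 in binary powers of 2.
So 7^406 ≡ 70 · 86 · 367 · 366 · 49 ≡ 81 (mod 407).
Since 81 ≠ 1, base 7 is a Fermat witness: 407 is composite.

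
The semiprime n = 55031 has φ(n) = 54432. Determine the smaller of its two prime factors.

φ(n) = (p−1)(q−1) = n − (p+q) + 1, so p + q = 55031 − 54432 + 1 = 600.
p and q are the roots of t² − 600t + 55031 = 0.
Discriminant: 600² − 4·55031 = 360000 − 220124 = 139876; √139876 = 374.
q = (600 − 374)/2 = 113, p = (600 + 374)/2 = 487.
Check: 113 · 487 = 55031.

113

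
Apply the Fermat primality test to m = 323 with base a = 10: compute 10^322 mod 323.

270

10^1 ≡ 10 (mod 323)
10^2 ≡ 10^2 = 100 ≡ 100 (mod 323)
10^4 ≡ 100^2 = 10000 ≡ 310 (mod 323)
10^8 ≡ 310^2 = 96100 ≡ 169 (mod 323)
10^16 ≡ 169^2 = 28561 ≡ 137 (mod 323)
10^32 ≡ 137^2 = 18769 ≡ 35 (mod 323)
10^64 ≡ 35^2 = 1225 ≡ 256 (mod 323)
10^128 ≡ 256^2 = 65536 ≡ 290 (mod 323)
10^256 ≡ 290^2 = 84100 ≡ 120 (mod 323)
322 = 256 + 64 + 2 in binary powers of 2.
So 10^322 ≡ 120 · 256 · 100 ≡ 270 (mod 323).
Since 270 ≠ 1, base 10 is a Fermat witness: 323 is composite.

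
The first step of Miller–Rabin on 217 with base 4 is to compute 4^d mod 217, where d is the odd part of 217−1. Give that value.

217 − 1 = 216 = 2^3 · 27, so d = 27.
4^1 ≡ 4 (mod 217)
4^2 ≡ 4^2 = 16 ≡ 16 (mod 217)
4^4 ≡ 16^2 = 256 ≡ 39 (mod 217)
4^8 ≡ 39^2 = 1521 ≡ 2 (mod 217)
4^16 ≡ 2^2 = 4 ≡ 4 (mod 217)
27 = 16 + 8 + 2 + 1 in binary powers of 2.
So 4^27 ≡ 4 · 2 · 16 · 4 ≡ 78 (mod 217).
Squaring chain: 78 → 8 → 64; never reaches −1, so base 4 is a Miller–Rabin witness that 217 is composite.

78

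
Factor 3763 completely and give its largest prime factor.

71

3763 = 53 · 71
71 is prime.
So 3763 = 53 · 71; the largest prime factor is 71.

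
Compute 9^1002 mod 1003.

676

9^1 ≡ 9 (mod 1003)
9^2 ≡ 9^2 = 81 ≡ 81 (mod 1003)
9^4 ≡ 81^2 = 6561 ≡ 543 (mod 1003)
9^8 ≡ 543^2 = 294849 ≡ 970 (mod 1003)
9^16 ≡ 970^2 = 940900 ≡ 86 (mod 1003)
9^32 ≡ 86^2 = 7396 ≡ 375 (mod 1003)
9^64 ≡ 375^2 = 140625 ≡ 205 (mod 1003)
9^128 ≡ 205^2 = 42025 ≡ 902 (mod 1003)
9^256 ≡ 902^2 = 813604 ≡ 171 (mod 1003)
9^512 ≡ 171^2 = 29241 ≡ 154 (mod 1003)
1002 = 512 + 256 + 128 + 64 + 32 + 8 + 2 in binary powers of 2.
So 9^1002 ≡ 154 · 171 · 902 · 205 · 375 · 970 · 81 ≡ 676 (mod 1003).
Since 676 ≠ 1, base 9 is a Fermat witness: 1003 is composite.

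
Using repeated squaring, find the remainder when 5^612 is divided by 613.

5^1 ≡ 5 (mod 613)
5^2 ≡ 5^2 = 25 ≡ 25 (mod 613)
5^4 ≡ 25^2 = 625 ≡ 12 (mod 613)
5^8 ≡ 12^2 = 144 ≡ 144 (mod 613)
5^16 ≡ 144^2 = 20736 ≡ 507 (mod 613)
5^32 ≡ 507^2 = 257049 ≡ 202 (mod 613)
5^64 ≡ 202^2 = 40804 ≡ 346 (mod 613)
5^128 ≡ 346^2 = 119716 ≡ 181 (mod 613)
5^256 ≡ 181^2 = 32761 ≡ 272 (mod 613)
5^512 ≡ 272^2 = 73984 ≡ 424 (mod 613)
612 = 512 + 64 + 32 + 4 in binary powers of 2.
So 5^612 ≡ 424 · 346 · 202 · 12 ≡ 1 (mod 613).
Since the result is 1, base 5 gives no evidence that 613 is composite.

1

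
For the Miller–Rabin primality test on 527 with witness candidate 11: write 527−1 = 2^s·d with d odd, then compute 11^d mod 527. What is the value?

105

527 − 1 = 526 = 2^1 · 263, so d = 263.
11^1 ≡ 11 (mod 527)
11^2 ≡ 11^2 = 121 ≡ 121 (mod 527)
11^4 ≡ 121^2 = 14641 ≡ 412 (mod 527)
11^8 ≡ 412^2 = 169744 ≡ 50 (mod 527)
11^16 ≡ 50^2 = 2500 ≡ 392 (mod 527)
11^32 ≡ 392^2 = 153664 ≡ 307 (mod 527)
11^64 ≡ 307^2 = 94249 ≡ 443 (mod 527)
11^128 ≡ 443^2 = 196249 ≡ 205 (mod 527)
11^256 ≡ 205^2 = 42025 ≡ 392 (mod 527)
263 = 256 + 4 + 2 + 1 in binary powers of 2.
So 11^263 ≡ 392 · 412 · 121 · 11 ≡ 105 (mod 527).
Squaring chain: 105; never reaches −1, so base 11 is a Miller–Rabin witness that 527 is composite.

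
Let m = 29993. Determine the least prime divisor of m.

89

29993 is odd.
Digit sum 32, not divisible by 3.
Ends in 3: not divisible by 5.
7: 29993 = 7·4284 + 5
11: 29993 = 11·2726 + 7
13: 29993 = 13·2307 + 2
17: 29993 = 17·1764 + 5
19: 29993 = 19·1578 + 11
23: 29993 = 23·1304 + 1
29: 29993 = 29·1034 + 7
31: 29993 = 31·967 + 16
37: 29993 = 37·810 + 23
41: 29993 = 41·731 + 22
43: 29993 = 43·697 + 22
47: 29993 = 47·638 + 7
53: 29993 = 53·565 + 48
59: 29993 = 59·508 + 21
61: 29993 = 61·491 + 42
67: 29993 = 67·447 + 44
71: 29993 = 71·422 + 31
73: 29993 = 73·410 + 63
79: 29993 = 79·379 + 52
83: 29993 = 83·361 + 30
89: 29993 = 89·337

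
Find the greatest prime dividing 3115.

89

3115 = 5 · 623
623 = 7 · 89
89 is prime.
So 3115 = 5 · 7 · 89; the largest prime factor is 89.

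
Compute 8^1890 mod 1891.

1768

8^1 ≡ 8 (mod 1891)
8^2 ≡ 8^2 = 64 ≡ 64 (mod 1891)
8^4 ≡ 64^2 = 4096 ≡ 314 (mod 1891)
8^8 ≡ 314^2 = 98596 ≡ 264 (mod 1891)
8^16 ≡ 264^2 = 69696 ≡ 1620 (mod 1891)
8^32 ≡ 1620^2 = 2624400 ≡ 1583 (mod 1891)
8^64 ≡ 1583^2 = 2505889 ≡ 314 (mod 1891)
8^128 ≡ 314^2 = 98596 ≡ 264 (mod 1891)
8^256 ≡ 264^2 = 69696 ≡ 1620 (mod 1891)
8^512 ≡ 1620^2 = 2624400 ≡ 1583 (mod 1891)
8^1024 ≡ 1583^2 = 2505889 ≡ 314 (mod 1891)
1890 = 1024 + 512 + 256 + 64 + 32 + 2 in binary powers of 2.
So 8^1890 ≡ 314 · 1583 · 1620 · 314 · 1583 · 64 ≡ 1768 (mod 1891).
Since 1768 ≠ 1, base 8 is a Fermat witness: 1891 is composite.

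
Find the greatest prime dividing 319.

319 = 11 · 29
29 is prime.
So 319 = 11 · 29; the largest prime factor is 29.

29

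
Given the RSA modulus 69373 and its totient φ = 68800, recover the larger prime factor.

401

φ(n) = (p−1)(q−1) = n − (p+q) + 1, so p + q = 69373 − 68800 + 1 = 574.
p and q are the roots of t² − 574t + 69373 = 0.
Discriminant: 574² − 4·69373 = 329476 − 277492 = 51984; √51984 = 228.
q = (574 − 228)/2 = 173, p = (574 + 228)/2 = 401.
Check: 173 · 401 = 69373.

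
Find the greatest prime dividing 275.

11

275 = 5 · 55
55 = 5 · 11
11 is prime.
So 275 = 5^2 · 11; the largest prime factor is 11.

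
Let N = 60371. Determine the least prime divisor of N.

73

60371 is odd.
Digit sum 17, not divisible by 3.
Ends in 1: not divisible by 5.
7: 60371 = 7·8624 + 3
11: 60371 = 11·5488 + 3
13: 60371 = 13·4643 + 12
17: 60371 = 17·3551 + 4
19: 60371 = 19·3177 + 8
23: 60371 = 23·2624 + 19
29: 60371 = 29·2081 + 22
31: 60371 = 31·1947 + 14
37: 60371 = 37·1631 + 24
41: 60371 = 41·1472 + 19
43: 60371 = 43·1403 + 42
47: 60371 = 47·1284 + 23
53: 60371 = 53·1139 + 4
59: 60371 = 59·1023 + 14
61: 60371 = 61·989 + 42
67: 60371 = 67·901 + 4
71: 60371 = 71·850 + 21
73: 60371 = 73·827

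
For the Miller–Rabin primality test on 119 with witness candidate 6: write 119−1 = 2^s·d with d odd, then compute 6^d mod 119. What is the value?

90

119 − 1 = 118 = 2^1 · 59, so d = 59.
6^1 ≡ 6 (mod 119)
6^2 ≡ 6^2 = 36 ≡ 36 (mod 119)
6^4 ≡ 36^2 = 1296 ≡ 106 (mod 119)
6^8 ≡ 106^2 = 11236 ≡ 50 (mod 119)
6^16 ≡ 50^2 = 2500 ≡ 1 (mod 119)
6^32 ≡ 1^2 = 1 ≡ 1 (mod 119)
59 = 32 + 16 + 8 + 2 + 1 in binary powers of 2.
So 6^59 ≡ 1 · 1 · 50 · 36 · 6 ≡ 90 (mod 119).
Squaring chain: 90; never reaches −1, so base 6 is a Miller–Rabin witness that 119 is composite.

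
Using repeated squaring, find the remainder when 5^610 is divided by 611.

5^1 ≡ 5 (mod 611)
5^2 ≡ 5^2 = 25 ≡ 25 (mod 611)
5^4 ≡ 25^2 = 625 ≡ 14 (mod 611)
5^8 ≡ 14^2 = 196 ≡ 196 (mod 611)
5^16 ≡ 196^2 = 38416 ≡ 534 (mod 611)
5^32 ≡ 534^2 = 285156 ≡ 430 (mod 611)
5^64 ≡ 430^2 = 184900 ≡ 378 (mod 611)
5^128 ≡ 378^2 = 142884 ≡ 521 (mod 611)
5^256 ≡ 521^2 = 271441 ≡ 157 (mod 611)
5^512 ≡ 157^2 = 24649 ≡ 209 (mod 611)
610 = 512 + 64 + 32 + 2 in binary powers of 2.
So 5^610 ≡ 209 · 378 · 430 · 25 ≡ 441 (mod 611).
Since 441 ≠ 1, base 5 is a Fermat witness: 611 is composite.

441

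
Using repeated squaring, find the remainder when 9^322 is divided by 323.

251

9^1 ≡ 9 (mod 323)
9^2 ≡ 9^2 = 81 ≡ 81 (mod 323)
9^4 ≡ 81^2 = 6561 ≡ 101 (mod 323)
9^8 ≡ 101^2 = 10201 ≡ 188 (mod 323)
9^16 ≡ 188^2 = 35344 ≡ 137 (mod 323)
9^32 ≡ 137^2 = 18769 ≡ 35 (mod 323)
9^64 ≡ 35^2 = 1225 ≡ 256 (mod 323)
9^128 ≡ 256^2 = 65536 ≡ 290 (mod 323)
9^256 ≡ 290^2 = 84100 ≡ 120 (mod 323)
322 = 256 + 64 + 2 in binary powers of 2.
So 9^322 ≡ 120 · 256 · 81 ≡ 251 (mod 323).
Since 251 ≠ 1, base 9 is a Fermat witness: 323 is composite.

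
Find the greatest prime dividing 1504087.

1504087 = 13 · 115699
115699 = 37 · 3127
3127 = 53 · 59
59 is prime.
So 1504087 = 13 · 37 · 53 · 59; the largest prime factor is 59.

59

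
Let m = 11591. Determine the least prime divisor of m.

67

11591 is odd.
Digit sum 17, not divisible by 3.
Ends in 1: not divisible by 5.
7: 11591 = 7·1655 + 6
11: 11591 = 11·1053 + 8
13: 11591 = 13·891 + 8
17: 11591 = 17·681 + 14
19: 11591 = 19·610 + 1
23: 11591 = 23·503 + 22
29: 11591 = 29·399 + 20
31: 11591 = 31·373 + 28
37: 11591 = 37·313 + 10
41: 11591 = 41·282 + 29
43: 11591 = 43·269 + 24
47: 11591 = 47·246 + 29
53: 11591 = 53·218 + 37
59: 11591 = 59·196 + 27
61: 11591 = 61·190 + 1
67: 11591 = 67·173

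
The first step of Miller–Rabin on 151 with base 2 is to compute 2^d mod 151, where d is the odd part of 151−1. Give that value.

1

151 − 1 = 150 = 2^1 · 75, so d = 75.
2^1 ≡ 2 (mod 151)
2^2 ≡ 2^2 = 4 ≡ 4 (mod 151)
2^4 ≡ 4^2 = 16 ≡ 16 (mod 151)
2^8 ≡ 16^2 = 256 ≡ 105 (mod 151)
2^16 ≡ 105^2 = 11025 ≡ 2 (mod 151)
2^32 ≡ 2^2 = 4 ≡ 4 (mod 151)
2^64 ≡ 4^2 = 16 ≡ 16 (mod 151)
75 = 64 + 8 + 2 + 1 in binary powers of 2.
So 2^75 ≡ 16 · 105 · 4 · 2 ≡ 1 (mod 151).
Since 2^d ≡ 1 (mod 151), base 2 does not prove 151 composite.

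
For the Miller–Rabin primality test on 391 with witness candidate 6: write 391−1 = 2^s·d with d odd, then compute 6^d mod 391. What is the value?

386

391 − 1 = 390 = 2^1 · 195, so d = 195.
6^1 ≡ 6 (mod 391)
6^2 ≡ 6^2 = 36 ≡ 36 (mod 391)
6^4 ≡ 36^2 = 1296 ≡ 123 (mod 391)
6^8 ≡ 123^2 = 15129 ≡ 271 (mod 391)
6^16 ≡ 271^2 = 73441 ≡ 324 (mod 391)
6^32 ≡ 324^2 = 104976 ≡ 188 (mod 391)
6^64 ≡ 188^2 = 35344 ≡ 154 (mod 391)
6^128 ≡ 154^2 = 23716 ≡ 256 (mod 391)
195 = 128 + 64 + 2 + 1 in binary powers of 2.
So 6^195 ≡ 256 · 154 · 36 · 6 ≡ 386 (mod 391).
Squaring chain: 386; never reaches −1, so base 6 is a Miller–Rabin witness that 391 is composite.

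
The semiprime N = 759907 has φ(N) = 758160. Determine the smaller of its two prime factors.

811

φ(n) = (p−1)(q−1) = n − (p+q) + 1, so p + q = 759907 − 758160 + 1 = 1748.
p and q are the roots of t² − 1748t + 759907 = 0.
Discriminant: 1748² − 4·759907 = 3055504 − 3039628 = 15876; √15876 = 126.
q = (1748 − 126)/2 = 811, p = (1748 + 126)/2 = 937.
Check: 811 · 937 = 759907.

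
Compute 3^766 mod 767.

146

3^1 ≡ 3 (mod 767)
3^2 ≡ 3^2 = 9 ≡ 9 (mod 767)
3^4 ≡ 9^2 = 81 ≡ 81 (mod 767)
3^8 ≡ 81^2 = 6561 ≡ 425 (mod 767)
3^16 ≡ 425^2 = 180625 ≡ 380 (mod 767)
3^32 ≡ 380^2 = 144400 ≡ 204 (mod 767)
3^64 ≡ 204^2 = 41616 ≡ 198 (mod 767)
3^128 ≡ 198^2 = 39204 ≡ 87 (mod 767)
3^256 ≡ 87^2 = 7569 ≡ 666 (mod 767)
3^512 ≡ 666^2 = 443556 ≡ 230 (mod 767)
766 = 512 + 128 + 64 + 32 + 16 + 8 + 4 + 2 in binary powers of 2.
So 3^766 ≡ 230 · 87 · 198 · 204 · 380 · 425 · 81 · 9 ≡ 146 (mod 767).
Since 146 ≠ 1, base 3 is a Fermat witness: 767 is composite.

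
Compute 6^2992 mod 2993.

6^1 ≡ 6 (mod 2993)
6^2 ≡ 6^2 = 36 ≡ 36 (mod 2993)
6^4 ≡ 36^2 = 1296 ≡ 1296 (mod 2993)
6^8 ≡ 1296^2 = 1679616 ≡ 543 (mod 2993)
6^16 ≡ 543^2 = 294849 ≡ 1535 (mod 2993)
6^32 ≡ 1535^2 = 2356225 ≡ 734 (mod 2993)
6^64 ≡ 734^2 = 538756 ≡ 16 (mod 2993)
6^128 ≡ 16^2 = 256 ≡ 256 (mod 2993)
6^256 ≡ 256^2 = 65536 ≡ 2683 (mod 2993)
6^512 ≡ 2683^2 = 7198489 ≡ 324 (mod 2993)
6^1024 ≡ 324^2 = 104976 ≡ 221 (mod 2993)
6^2048 ≡ 221^2 = 48841 ≡ 953 (mod 2993)
2992 = 2048 + 512 + 256 + 128 + 32 + 16 in binary powers of 2.
So 6^2992 ≡ 953 · 324 · 2683 · 256 · 734 · 1535 ≡ 201 (mod 2993).
Since 201 ≠ 1, base 6 is a Fermat witness: 2993 is composite.

201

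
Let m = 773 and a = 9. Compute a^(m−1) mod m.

1

9^1 ≡ 9 (mod 773)
9^2 ≡ 9^2 = 81 ≡ 81 (mod 773)
9^4 ≡ 81^2 = 6561 ≡ 377 (mod 773)
9^8 ≡ 377^2 = 142129 ≡ 670 (mod 773)
9^16 ≡ 670^2 = 448900 ≡ 560 (mod 773)
9^32 ≡ 560^2 = 313600 ≡ 535 (mod 773)
9^64 ≡ 535^2 = 286225 ≡ 215 (mod 773)
9^128 ≡ 215^2 = 46225 ≡ 618 (mod 773)
9^256 ≡ 618^2 = 381924 ≡ 62 (mod 773)
9^512 ≡ 62^2 = 3844 ≡ 752 (mod 773)
772 = 512 + 256 + 4 in binary powers of 2.
So 9^772 ≡ 752 · 62 · 377 ≡ 1 (mod 773).
Since the result is 1, base 9 gives no evidence that 773 is composite.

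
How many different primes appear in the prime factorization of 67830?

67830 = 2 · 33915
33915 = 3 · 11305
11305 = 5 · 2261
2261 = 7 · 323
323 = 17 · 19
67830 = 2 · 3 · 5 · 7 · 17 · 19, which has 6 distinct prime factors.

6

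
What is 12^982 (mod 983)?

12^1 ≡ 12 (mod 983)
12^2 ≡ 12^2 = 144 ≡ 144 (mod 983)
12^4 ≡ 144^2 = 20736 ≡ 93 (mod 983)
12^8 ≡ 93^2 = 8649 ≡ 785 (mod 983)
12^16 ≡ 785^2 = 616225 ≡ 867 (mod 983)
12^32 ≡ 867^2 = 751689 ≡ 677 (mod 983)
12^64 ≡ 677^2 = 458329 ≡ 251 (mod 983)
12^128 ≡ 251^2 = 63001 ≡ 89 (mod 983)
12^256 ≡ 89^2 = 7921 ≡ 57 (mod 983)
12^512 ≡ 57^2 = 3249 ≡ 300 (mod 983)
982 = 512 + 256 + 128 + 64 + 16 + 4 + 2 in binary powers of 2.
So 12^982 ≡ 300 · 57 · 89 · 251 · 867 · 93 · 144 ≡ 1 (mod 983).
Since the result is 1, base 12 gives no evidence that 983 is composite.

1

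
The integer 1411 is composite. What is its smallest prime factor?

1411 is odd.
Digit sum 7, not divisible by 3.
Ends in 1: not divisible by 5.
7: 1411 = 7·201 + 4
11: 1411 = 11·128 + 3
13: 1411 = 13·108 + 7
17: 1411 = 17·83

17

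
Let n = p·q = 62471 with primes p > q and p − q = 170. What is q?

179

Since p = q + 170, we have 62471 = q(q + 170), so q² + 170q − 62471 = 0.
Discriminant: 170² + 4·62471 = 28900 + 249884 = 278784; √278784 = 528.
q = (−170 + 528)/2 = 179, and p = q + 170 = 349.
Check: 179 · 349 = 62471.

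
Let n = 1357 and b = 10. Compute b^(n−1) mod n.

10^1 ≡ 10 (mod 1357)
10^2 ≡ 10^2 = 100 ≡ 100 (mod 1357)
10^4 ≡ 100^2 = 10000 ≡ 501 (mod 1357)
10^8 ≡ 501^2 = 251001 ≡ 1313 (mod 1357)
10^16 ≡ 1313^2 = 1723969 ≡ 579 (mod 1357)
10^32 ≡ 579^2 = 335241 ≡ 62 (mod 1357)
10^64 ≡ 62^2 = 3844 ≡ 1130 (mod 1357)
10^128 ≡ 1130^2 = 1276900 ≡ 1320 (mod 1357)
10^256 ≡ 1320^2 = 1742400 ≡ 12 (mod 1357)
10^512 ≡ 12^2 = 144 ≡ 144 (mod 1357)
10^1024 ≡ 144^2 = 20736 ≡ 381 (mod 1357)
1356 = 1024 + 256 + 64 + 8 + 4 in binary powers of 2.
So 10^1356 ≡ 381 · 12 · 1130 · 1313 · 501 ≡ 196 (mod 1357).
Since 196 ≠ 1, base 10 is a Fermat witness: 1357 is composite.

196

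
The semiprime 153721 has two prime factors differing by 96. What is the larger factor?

443

Since p = q + 96, we have 153721 = q(q + 96), so q² + 96q − 153721 = 0.
Discriminant: 96² + 4·153721 = 9216 + 614884 = 624100; √624100 = 790.
q = (−96 + 790)/2 = 347, and p = q + 96 = 443.
Check: 347 · 443 = 153721.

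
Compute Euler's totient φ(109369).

98256

Factor: 109369 = 13 · 47 · 179.
φ(109369) = (13−1) · (47−1) · (179−1) = 12 · 46 · 178 = 98256.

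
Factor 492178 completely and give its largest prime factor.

492178 = 2 · 246089
246089 = 43 · 5723
5723 = 59 · 97
97 is prime.
So 492178 = 2 · 43 · 59 · 97; the largest prime factor is 97.

97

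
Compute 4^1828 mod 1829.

653

4^1 ≡ 4 (mod 1829)
4^2 ≡ 4^2 = 16 ≡ 16 (mod 1829)
4^4 ≡ 16^2 = 256 ≡ 256 (mod 1829)
4^8 ≡ 256^2 = 65536 ≡ 1521 (mod 1829)
4^16 ≡ 1521^2 = 2313441 ≡ 1585 (mod 1829)
4^32 ≡ 1585^2 = 2512225 ≡ 1008 (mod 1829)
4^64 ≡ 1008^2 = 1016064 ≡ 969 (mod 1829)
4^128 ≡ 969^2 = 938961 ≡ 684 (mod 1829)
4^256 ≡ 684^2 = 467856 ≡ 1461 (mod 1829)
4^512 ≡ 1461^2 = 2134521 ≡ 78 (mod 1829)
4^1024 ≡ 78^2 = 6084 ≡ 597 (mod 1829)
1828 = 1024 + 512 + 256 + 32 + 4 in binary powers of 2.
So 4^1828 ≡ 597 · 78 · 1461 · 1008 · 256 ≡ 653 (mod 1829).
Since 653 ≠ 1, base 4 is a Fermat witness: 1829 is composite.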